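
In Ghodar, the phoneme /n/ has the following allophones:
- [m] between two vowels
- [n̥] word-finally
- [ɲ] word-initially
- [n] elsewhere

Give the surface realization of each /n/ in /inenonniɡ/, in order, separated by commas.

Occurrence 1 (position 2): between two vowels → [m].
Occurrence 2 (position 4): between two vowels → [m].
Occurrence 3 (position 6): no conditioning environment matches → elsewhere allophone [n].
Occurrence 4 (position 7): no conditioning environment matches → elsewhere allophone [n].

[m], [m], [n], [n]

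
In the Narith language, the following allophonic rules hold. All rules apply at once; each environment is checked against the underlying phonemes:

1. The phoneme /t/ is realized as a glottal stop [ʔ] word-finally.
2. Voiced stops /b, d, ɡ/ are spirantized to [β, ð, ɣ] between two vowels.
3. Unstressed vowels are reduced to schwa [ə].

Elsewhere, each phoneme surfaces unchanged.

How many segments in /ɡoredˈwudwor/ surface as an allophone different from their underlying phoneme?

Segments that undergo a rule: /o/ → [ə] (rule 3); /e/ → [ə] (rule 3); /o/ → [ə] (rule 3).
All other segments surface unchanged.

3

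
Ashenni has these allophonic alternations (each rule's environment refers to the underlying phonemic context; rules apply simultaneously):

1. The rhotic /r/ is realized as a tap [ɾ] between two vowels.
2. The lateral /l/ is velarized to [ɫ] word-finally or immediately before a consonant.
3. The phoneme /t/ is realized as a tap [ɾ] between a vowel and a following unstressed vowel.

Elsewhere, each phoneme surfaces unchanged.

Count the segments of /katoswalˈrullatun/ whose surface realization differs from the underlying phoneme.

Segments that undergo a rule: /t/ → [ɾ] (rule 3); /l/ → [ɫ] (rule 2); /l/ → [ɫ] (rule 2); /t/ → [ɾ] (rule 3).
All other segments surface unchanged.

4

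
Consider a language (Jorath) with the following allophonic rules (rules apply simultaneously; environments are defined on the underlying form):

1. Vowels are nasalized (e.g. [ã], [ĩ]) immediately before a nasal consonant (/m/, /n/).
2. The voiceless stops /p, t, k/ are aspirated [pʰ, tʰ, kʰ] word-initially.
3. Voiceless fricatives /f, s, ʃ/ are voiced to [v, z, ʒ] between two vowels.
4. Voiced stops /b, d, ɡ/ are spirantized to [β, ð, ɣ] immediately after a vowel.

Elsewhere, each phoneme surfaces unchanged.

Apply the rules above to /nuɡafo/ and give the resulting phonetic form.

[nuɣavo]

/n/ (word-initial): no rule targets it → [n].
/u/ (between /n/ and /ɡ/): rule 1 targets it, but not before a nasal consonant → unchanged [u].
/ɡ/ meets the environment for rule 4 (immediately after a vowel) → [ɣ].
/a/ — between /ɡ/ and /f/; rule 1 does not apply here → [a].
Rule 3 applies to /f/ (between /a/ and /o/: between two vowels) → [v].
/o/ (word-final) fails the environment for rule 1, so it stays [o].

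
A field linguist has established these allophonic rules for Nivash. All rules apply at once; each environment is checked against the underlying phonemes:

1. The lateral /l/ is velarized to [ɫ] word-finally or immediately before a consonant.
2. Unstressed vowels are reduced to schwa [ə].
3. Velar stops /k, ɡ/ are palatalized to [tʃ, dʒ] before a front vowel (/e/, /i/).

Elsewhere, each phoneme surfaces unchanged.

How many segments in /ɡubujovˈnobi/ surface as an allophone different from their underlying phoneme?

Segments that undergo a rule: /u/ → [ə] (rule 2); /u/ → [ə] (rule 2); /o/ → [ə] (rule 2); /i/ → [ə] (rule 2).
All other segments surface unchanged.

4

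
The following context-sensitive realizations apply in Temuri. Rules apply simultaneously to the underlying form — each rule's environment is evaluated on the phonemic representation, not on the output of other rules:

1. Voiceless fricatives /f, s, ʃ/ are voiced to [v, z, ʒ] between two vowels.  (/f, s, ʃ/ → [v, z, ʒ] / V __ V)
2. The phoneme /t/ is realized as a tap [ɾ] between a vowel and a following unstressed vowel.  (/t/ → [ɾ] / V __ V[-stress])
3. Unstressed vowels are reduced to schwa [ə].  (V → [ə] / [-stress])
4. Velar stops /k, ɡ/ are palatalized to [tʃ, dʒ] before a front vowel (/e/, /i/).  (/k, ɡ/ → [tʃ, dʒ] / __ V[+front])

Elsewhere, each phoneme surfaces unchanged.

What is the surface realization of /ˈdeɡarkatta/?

/e/ — between /d/ and /ɡ/; rule 3 does not apply here → [e].
/ɡ/ (between /e/ and /a/) is in the target of rule 4 but the environment (before a front vowel) is not met → [ɡ].
/a/ meets the environment for rule 3 (in an unstressed syllable) → [ə].
/k/ (between /r/ and /a/) fails the environment for rule 4, so it stays [k].
/a/ (between /k/ and /t/) occurs in an unstressed syllable → [ə] by rule 3.
/t/ (between /a/ and /t/) is in the target of rule 2 but the environment (between a vowel and a following unstressed vowel) is not met → [t].
/t/ (between /t/ and /a/) fails the environment for rule 2, so it stays [t].
/a/ meets the environment for rule 3 (in an unstressed syllable) → [ə].

[ˈdeɡərkəttə]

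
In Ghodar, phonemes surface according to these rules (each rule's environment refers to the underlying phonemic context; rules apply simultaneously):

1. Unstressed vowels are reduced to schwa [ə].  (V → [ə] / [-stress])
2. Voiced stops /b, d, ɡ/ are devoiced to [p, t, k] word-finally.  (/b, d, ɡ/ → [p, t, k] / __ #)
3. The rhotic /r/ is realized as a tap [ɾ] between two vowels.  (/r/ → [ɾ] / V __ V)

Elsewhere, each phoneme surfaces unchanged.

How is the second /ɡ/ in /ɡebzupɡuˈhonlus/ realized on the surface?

/ɡ/ (between /p/ and /u/) is in the target of rule 2 but the environment (word-finally) is not met → [ɡ].

[ɡ]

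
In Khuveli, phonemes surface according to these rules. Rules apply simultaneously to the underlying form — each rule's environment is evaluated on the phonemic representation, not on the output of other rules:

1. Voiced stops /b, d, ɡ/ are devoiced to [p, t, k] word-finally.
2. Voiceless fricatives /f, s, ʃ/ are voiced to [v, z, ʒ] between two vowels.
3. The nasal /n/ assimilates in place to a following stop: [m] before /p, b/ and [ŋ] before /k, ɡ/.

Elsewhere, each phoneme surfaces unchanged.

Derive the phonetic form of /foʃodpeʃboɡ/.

[foʒodpeʃbok]

/f/ (word-initial): rule 2 targets it, but not between two vowels → unchanged [f].
/o/ (between /f/ and /ʃ/) is unaffected → [o].
/ʃ/ — between /o/ and /o/, between two vowels — surfaces as [ʒ] (rule 2).
/o/ (between /ʃ/ and /d/): no rule targets it → [o].
/d/ (between /o/ and /p/) is in the target of rule 1 but the environment (word-finally) is not met → [d].
/p/ (between /d/ and /e/) is unaffected → [p].
/e/ (between /p/ and /ʃ/) is unaffected → [e].
/ʃ/ (between /e/ and /b/): rule 2 targets it, but not between two vowels → unchanged [ʃ].
/b/ (between /ʃ/ and /o/) fails the environment for rule 1, so it stays [b].
/o/ stays [o].
/ɡ/ (word-final) occurs word-finally → [k] by rule 1.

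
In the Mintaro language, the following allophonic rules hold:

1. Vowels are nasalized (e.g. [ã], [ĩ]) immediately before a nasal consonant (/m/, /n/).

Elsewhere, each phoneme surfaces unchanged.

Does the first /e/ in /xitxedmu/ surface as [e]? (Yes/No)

/e/ (between /x/ and /d/) fails the environment for rule 1, so it stays [e].
The actual realization is [e], which matches [e].

Yes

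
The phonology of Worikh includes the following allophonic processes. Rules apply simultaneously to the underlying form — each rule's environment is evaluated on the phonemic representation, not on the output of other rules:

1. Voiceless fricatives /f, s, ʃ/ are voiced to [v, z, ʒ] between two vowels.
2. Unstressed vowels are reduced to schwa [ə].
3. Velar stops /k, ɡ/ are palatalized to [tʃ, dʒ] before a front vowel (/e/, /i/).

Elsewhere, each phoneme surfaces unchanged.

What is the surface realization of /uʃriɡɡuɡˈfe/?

[əʃrəɡɡəɡˈfe]

Rule 2 applies to /u/ (word-initial: in an unstressed syllable) → [ə].
/ʃ/ — between /u/ and /r/; rule 1 does not apply here → [ʃ].
/i/ (between /r/ and /ɡ/): in an unstressed syllable, so rule 2 applies → [ə].
/ɡ/ — between /i/ and /ɡ/; rule 3 does not apply here → [ɡ].
/ɡ/ — between /ɡ/ and /u/; rule 3 does not apply here → [ɡ].
/u/ (between /ɡ/ and /ɡ/): in an unstressed syllable, so rule 2 applies → [ə].
/ɡ/ (between /u/ and /f/) fails the environment for rule 3, so it stays [ɡ].
/f/ (between /ɡ/ and /e/): rule 1 targets it, but not between two vowels → unchanged [f].
/e/ — word-final; rule 2 does not apply here → [e].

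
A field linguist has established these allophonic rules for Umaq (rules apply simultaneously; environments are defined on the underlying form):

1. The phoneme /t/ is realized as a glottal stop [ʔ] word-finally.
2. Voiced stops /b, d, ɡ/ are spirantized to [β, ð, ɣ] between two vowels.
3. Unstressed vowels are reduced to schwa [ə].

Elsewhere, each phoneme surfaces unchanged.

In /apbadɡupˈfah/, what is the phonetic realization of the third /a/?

/a/ (between /f/ and /h/) fails the environment for rule 3, so it stays [a].

[a]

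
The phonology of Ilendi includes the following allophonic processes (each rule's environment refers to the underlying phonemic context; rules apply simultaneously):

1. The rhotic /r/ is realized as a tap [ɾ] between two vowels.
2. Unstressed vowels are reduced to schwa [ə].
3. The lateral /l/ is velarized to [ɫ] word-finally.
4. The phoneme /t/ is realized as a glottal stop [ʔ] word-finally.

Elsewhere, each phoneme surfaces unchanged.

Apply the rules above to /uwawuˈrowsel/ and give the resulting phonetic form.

/u/ (word-initial): in an unstressed syllable, so rule 2 applies → [ə].
/w/ — not in any rule's target class → [w].
/a/ (between /w/ and /w/) occurs in an unstressed syllable → [ə] by rule 2.
/w/ (between /a/ and /u/): no rule targets it → [w].
Rule 2 applies to /u/ (between /w/ and /r/: in an unstressed syllable) → [ə].
/r/ meets the environment for rule 1 (between two vowels) → [ɾ].
/o/ (between /r/ and /w/) is in the target of rule 2 but the environment (in an unstressed syllable) is not met → [o].
/w/ — not in any rule's target class → [w].
/s/ — not in any rule's target class → [s].
/e/ (between /s/ and /l/): in an unstressed syllable, so rule 2 applies → [ə].
/l/ (word-final) occurs word-finally → [ɫ] by rule 3.

[əwəwəˈɾowsəɫ]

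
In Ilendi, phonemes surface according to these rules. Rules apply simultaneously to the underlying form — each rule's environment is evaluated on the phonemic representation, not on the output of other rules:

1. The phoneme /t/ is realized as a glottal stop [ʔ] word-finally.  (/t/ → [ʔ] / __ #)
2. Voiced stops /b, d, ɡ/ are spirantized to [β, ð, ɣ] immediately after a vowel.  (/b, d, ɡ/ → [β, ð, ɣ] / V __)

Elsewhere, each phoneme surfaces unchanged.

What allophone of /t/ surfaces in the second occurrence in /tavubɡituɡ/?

/t/ (between /i/ and /u/) is in the target of rule 1 but the environment (word-finally) is not met → [t].

[t]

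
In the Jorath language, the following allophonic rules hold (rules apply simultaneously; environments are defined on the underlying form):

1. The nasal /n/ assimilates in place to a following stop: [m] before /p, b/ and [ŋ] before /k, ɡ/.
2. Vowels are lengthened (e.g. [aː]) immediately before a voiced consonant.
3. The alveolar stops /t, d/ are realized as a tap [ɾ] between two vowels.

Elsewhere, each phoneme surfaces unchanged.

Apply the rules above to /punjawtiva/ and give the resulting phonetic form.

[puːnjaːwtiːva]

/p/ (word-initial): no rule targets it → [p].
/u/ meets the environment for rule 2 (before a voiced consonant) → [uː].
/n/ (between /u/ and /j/) fails the environment for rule 1, so it stays [n].
/j/ (between /n/ and /a/): no rule targets it → [j].
/a/ meets the environment for rule 2 (before a voiced consonant) → [aː].
/w/ — not in any rule's target class → [w].
/t/ (between /w/ and /i/) fails the environment for rule 3, so it stays [t].
Rule 2 applies to /i/ (between /t/ and /v/: before a voiced consonant) → [iː].
/v/ (between /i/ and /a/): no rule targets it → [v].
/a/ — word-final; rule 2 does not apply here → [a].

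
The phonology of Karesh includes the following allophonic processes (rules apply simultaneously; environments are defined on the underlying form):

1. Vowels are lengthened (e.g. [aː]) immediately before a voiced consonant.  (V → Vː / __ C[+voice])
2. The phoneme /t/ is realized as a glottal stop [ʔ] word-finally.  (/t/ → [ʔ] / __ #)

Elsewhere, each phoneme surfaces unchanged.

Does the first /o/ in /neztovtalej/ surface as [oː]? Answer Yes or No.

Yes

/o/ meets the environment for rule 1 (before a voiced consonant) → [oː].
The actual realization is [oː], which matches [oː].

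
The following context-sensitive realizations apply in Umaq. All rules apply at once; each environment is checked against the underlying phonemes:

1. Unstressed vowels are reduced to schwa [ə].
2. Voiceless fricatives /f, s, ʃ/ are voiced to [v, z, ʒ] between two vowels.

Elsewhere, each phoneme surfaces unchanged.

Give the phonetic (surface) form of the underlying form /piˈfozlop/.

[pəˈvozləp]

/p/ — not in any rule's target class → [p].
/i/ (between /p/ and /f/): in an unstressed syllable, so rule 1 applies → [ə].
/f/ meets the environment for rule 2 (between two vowels) → [v].
/o/ (between /f/ and /z/): rule 1 targets it, but not in an unstressed syllable → unchanged [o].
/z/ stays [z].
/l/ stays [l].
/o/ meets the environment for rule 1 (in an unstressed syllable) → [ə].
/p/ (word-final) is unaffected → [p].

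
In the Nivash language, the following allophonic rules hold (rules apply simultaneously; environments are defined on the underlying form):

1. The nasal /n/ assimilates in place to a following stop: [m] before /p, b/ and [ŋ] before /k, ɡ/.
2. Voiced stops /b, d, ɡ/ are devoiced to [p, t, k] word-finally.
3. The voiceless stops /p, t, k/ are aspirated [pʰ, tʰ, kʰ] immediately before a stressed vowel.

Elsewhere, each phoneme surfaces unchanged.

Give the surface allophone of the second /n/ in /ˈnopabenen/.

/n/ (between /e/ and /e/) is in the target of rule 1 but the environment (before a labial or velar stop) is not met → [n].

[n]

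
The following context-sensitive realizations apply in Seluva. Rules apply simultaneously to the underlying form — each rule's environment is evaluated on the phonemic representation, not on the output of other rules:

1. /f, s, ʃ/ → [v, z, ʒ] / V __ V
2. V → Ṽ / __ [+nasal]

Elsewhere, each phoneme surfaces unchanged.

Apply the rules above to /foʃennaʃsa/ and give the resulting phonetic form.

/f/ (word-initial) is in the target of rule 1 but the environment (between two vowels) is not met → [f].
/o/ (between /f/ and /ʃ/) is in the target of rule 2 but the environment (before a nasal consonant) is not met → [o].
/ʃ/ (between /o/ and /e/): between two vowels, so rule 1 applies → [ʒ].
/e/ (between /ʃ/ and /n/): before a nasal consonant, so rule 2 applies → [ẽ].
/n/ stays [n].
/n/ — not in any rule's target class → [n].
/a/ — between /n/ and /ʃ/; rule 2 does not apply here → [a].
/ʃ/ — between /a/ and /s/; rule 1 does not apply here → [ʃ].
/s/ (between /ʃ/ and /a/) is in the target of rule 1 but the environment (between two vowels) is not met → [s].
/a/ (word-final) fails the environment for rule 2, so it stays [a].

[foʒẽnnaʃsa]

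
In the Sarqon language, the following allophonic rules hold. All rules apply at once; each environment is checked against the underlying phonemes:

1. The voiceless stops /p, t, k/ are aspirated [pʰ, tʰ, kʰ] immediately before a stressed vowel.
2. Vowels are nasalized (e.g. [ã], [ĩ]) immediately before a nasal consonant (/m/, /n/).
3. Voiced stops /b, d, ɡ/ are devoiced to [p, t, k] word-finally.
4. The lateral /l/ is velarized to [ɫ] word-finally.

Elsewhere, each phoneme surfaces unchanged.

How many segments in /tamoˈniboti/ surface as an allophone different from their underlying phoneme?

Segments that undergo a rule: /a/ → [ã] (rule 2); /o/ → [õ] (rule 2).
All other segments surface unchanged.

2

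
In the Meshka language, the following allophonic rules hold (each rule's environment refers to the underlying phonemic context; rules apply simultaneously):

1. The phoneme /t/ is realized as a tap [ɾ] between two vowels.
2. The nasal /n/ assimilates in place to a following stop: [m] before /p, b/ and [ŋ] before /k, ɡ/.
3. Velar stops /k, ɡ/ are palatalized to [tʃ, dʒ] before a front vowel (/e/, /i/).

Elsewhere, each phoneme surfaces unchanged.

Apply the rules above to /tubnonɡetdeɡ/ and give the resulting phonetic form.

[tubnoŋdʒetdeɡ]

/t/ — word-initial; rule 1 does not apply here → [t].
/u/ — not in any rule's target class → [u].
/b/ (between /u/ and /n/): no rule targets it → [b].
/n/ — between /b/ and /o/; rule 2 does not apply here → [n].
/o/ (between /n/ and /n/) is unaffected → [o].
/n/ — between /o/ and /ɡ/, before a labial or velar stop — surfaces as [ŋ] (rule 2).
/ɡ/ (between /n/ and /e/) occurs before a front vowel → [dʒ] by rule 3.
/e/ stays [e].
/t/ (between /e/ and /d/) is in the target of rule 1 but the environment (between two vowels) is not met → [t].
/d/ (between /t/ and /e/): no rule targets it → [d].
/e/ stays [e].
/ɡ/ — word-final; rule 3 does not apply here → [ɡ].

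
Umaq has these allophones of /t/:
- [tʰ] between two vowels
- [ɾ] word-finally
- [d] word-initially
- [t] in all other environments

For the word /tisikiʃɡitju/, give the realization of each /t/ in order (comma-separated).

Occurrence 1 (position 1): word-initially → [d].
Occurrence 2 (position 10): no conditioning environment matches → elsewhere allophone [t].

[d], [t]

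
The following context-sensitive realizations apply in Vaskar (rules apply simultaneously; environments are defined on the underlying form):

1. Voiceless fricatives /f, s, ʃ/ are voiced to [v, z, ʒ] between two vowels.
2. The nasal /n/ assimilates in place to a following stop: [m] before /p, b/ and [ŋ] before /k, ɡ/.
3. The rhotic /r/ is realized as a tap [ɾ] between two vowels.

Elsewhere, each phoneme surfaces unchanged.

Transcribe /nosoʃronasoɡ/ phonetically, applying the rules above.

/n/ — word-initial; rule 2 does not apply here → [n].
/o/ (between /n/ and /s/) is unaffected → [o].
/s/ (between /o/ and /o/) occurs between two vowels → [z] by rule 1.
/o/ stays [o].
/ʃ/ (between /o/ and /r/): rule 1 targets it, but not between two vowels → unchanged [ʃ].
/r/ (between /ʃ/ and /o/) fails the environment for rule 3, so it stays [r].
/o/ (between /r/ and /n/) is unaffected → [o].
/n/ — between /o/ and /a/; rule 2 does not apply here → [n].
/a/ (between /n/ and /s/) is unaffected → [a].
Rule 1 applies to /s/ (between /a/ and /o/: between two vowels) → [z].
/o/ (between /s/ and /ɡ/): no rule targets it → [o].
/ɡ/ (word-final): no rule targets it → [ɡ].

[nozoʃronazoɡ]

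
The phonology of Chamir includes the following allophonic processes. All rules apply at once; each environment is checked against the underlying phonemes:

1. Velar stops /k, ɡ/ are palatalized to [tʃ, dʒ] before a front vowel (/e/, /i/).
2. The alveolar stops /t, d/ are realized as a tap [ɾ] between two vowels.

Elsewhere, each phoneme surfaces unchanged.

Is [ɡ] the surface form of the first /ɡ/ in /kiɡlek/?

/ɡ/ (between /i/ and /l/) is in the target of rule 1 but the environment (before a front vowel) is not met → [ɡ].
The actual realization is [ɡ], which matches [ɡ].

Yes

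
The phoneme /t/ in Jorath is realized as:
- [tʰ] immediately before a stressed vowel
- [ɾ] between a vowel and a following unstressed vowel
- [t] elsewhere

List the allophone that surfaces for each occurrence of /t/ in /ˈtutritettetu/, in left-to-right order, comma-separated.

Occurrence 1 (position 1): immediately before a stressed vowel → [tʰ].
Occurrence 2 (position 3): no conditioning environment matches → elsewhere allophone [t].
Occurrence 3 (position 6): between a vowel and an unstressed vowel → [ɾ].
Occurrence 4 (position 8): no conditioning environment matches → elsewhere allophone [t].
Occurrence 5 (position 9): no conditioning environment matches → elsewhere allophone [t].
Occurrence 6 (position 11): between a vowel and an unstressed vowel → [ɾ].

[tʰ], [t], [ɾ], [t], [t], [ɾ]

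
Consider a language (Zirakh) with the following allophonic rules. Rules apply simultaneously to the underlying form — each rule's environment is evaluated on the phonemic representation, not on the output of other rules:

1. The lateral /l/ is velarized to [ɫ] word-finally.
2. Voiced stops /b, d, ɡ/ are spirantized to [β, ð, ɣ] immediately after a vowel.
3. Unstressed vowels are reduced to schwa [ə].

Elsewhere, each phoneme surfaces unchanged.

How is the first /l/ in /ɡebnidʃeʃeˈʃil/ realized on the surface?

Rule 1 applies to /l/ (word-final: word-finally) → [ɫ].

[ɫ]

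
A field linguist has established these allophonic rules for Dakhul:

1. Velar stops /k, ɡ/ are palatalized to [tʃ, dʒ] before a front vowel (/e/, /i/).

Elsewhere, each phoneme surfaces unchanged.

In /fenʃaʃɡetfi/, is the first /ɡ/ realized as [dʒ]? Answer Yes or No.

/ɡ/ — between /ʃ/ and /e/, before a front vowel — surfaces as [dʒ] (rule 1).
The actual realization is [dʒ], which matches [dʒ].

Yes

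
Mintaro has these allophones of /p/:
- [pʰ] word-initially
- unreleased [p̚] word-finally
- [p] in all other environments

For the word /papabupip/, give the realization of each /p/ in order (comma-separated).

Occurrence 1 (position 1): word-initially → [pʰ].
Occurrence 2 (position 3): no conditioning environment matches → elsewhere allophone [p].
Occurrence 3 (position 7): no conditioning environment matches → elsewhere allophone [p].
Occurrence 4 (position 9): word-finally → [p̚].

[pʰ], [p], [p], [p̚]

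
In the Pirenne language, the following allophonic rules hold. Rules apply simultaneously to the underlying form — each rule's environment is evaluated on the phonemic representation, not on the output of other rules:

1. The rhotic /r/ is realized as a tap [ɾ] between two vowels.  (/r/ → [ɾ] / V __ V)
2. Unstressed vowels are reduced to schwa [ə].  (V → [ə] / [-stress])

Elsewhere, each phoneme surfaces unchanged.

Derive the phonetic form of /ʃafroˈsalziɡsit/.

[ʃəfrəˈsalzəɡsət]

/ʃ/ stays [ʃ].
/a/ (between /ʃ/ and /f/) occurs in an unstressed syllable → [ə] by rule 2.
/f/ — not in any rule's target class → [f].
/r/ (between /f/ and /o/): rule 1 targets it, but not between two vowels → unchanged [r].
/o/ — between /r/ and /s/, in an unstressed syllable — surfaces as [ə] (rule 2).
/s/ (between /o/ and /a/): no rule targets it → [s].
/a/ — between /s/ and /l/; rule 2 does not apply here → [a].
/l/ (between /a/ and /z/): no rule targets it → [l].
/z/ stays [z].
/i/ (between /z/ and /ɡ/) occurs in an unstressed syllable → [ə] by rule 2.
/ɡ/ stays [ɡ].
/s/ (between /ɡ/ and /i/): no rule targets it → [s].
/i/ (between /s/ and /t/): in an unstressed syllable, so rule 2 applies → [ə].
/t/ (word-final): no rule targets it → [t].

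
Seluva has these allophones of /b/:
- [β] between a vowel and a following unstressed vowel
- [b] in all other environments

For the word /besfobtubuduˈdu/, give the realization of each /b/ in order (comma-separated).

Occurrence 1 (position 1): no conditioning environment matches → elsewhere allophone [b].
Occurrence 2 (position 6): no conditioning environment matches → elsewhere allophone [b].
Occurrence 3 (position 9): between a vowel and a following unstressed vowel → [β].

[b], [b], [β]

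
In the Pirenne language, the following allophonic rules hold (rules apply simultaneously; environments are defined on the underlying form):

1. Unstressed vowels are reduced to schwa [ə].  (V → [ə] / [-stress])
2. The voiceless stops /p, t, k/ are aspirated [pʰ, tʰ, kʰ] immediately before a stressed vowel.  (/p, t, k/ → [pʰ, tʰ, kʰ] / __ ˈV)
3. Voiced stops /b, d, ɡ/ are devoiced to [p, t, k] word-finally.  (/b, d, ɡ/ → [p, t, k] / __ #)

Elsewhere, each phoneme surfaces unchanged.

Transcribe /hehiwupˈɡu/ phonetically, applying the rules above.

[həhəwəpˈɡu]

/e/ (between /h/ and /h/) occurs in an unstressed syllable → [ə] by rule 1.
/i/ meets the environment for rule 1 (in an unstressed syllable) → [ə].
/u/ (between /w/ and /p/): in an unstressed syllable, so rule 1 applies → [ə].
/p/ — between /u/ and /ɡ/; rule 2 does not apply here → [p].
/ɡ/ (between /p/ and /u/) fails the environment for rule 3, so it stays [ɡ].
/u/ — word-final; rule 1 does not apply here → [u].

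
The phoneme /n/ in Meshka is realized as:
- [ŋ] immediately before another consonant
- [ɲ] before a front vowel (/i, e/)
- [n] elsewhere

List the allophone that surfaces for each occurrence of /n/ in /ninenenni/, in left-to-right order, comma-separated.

Occurrence 1 (position 1): before a front vowel (/i, e/) → [ɲ].
Occurrence 2 (position 3): before a front vowel (/i, e/) → [ɲ].
Occurrence 3 (position 5): before a front vowel (/i, e/) → [ɲ].
Occurrence 4 (position 7): immediately before another consonant → [ŋ].
Occurrence 5 (position 8): before a front vowel (/i, e/) → [ɲ].

[ɲ], [ɲ], [ɲ], [ŋ], [ɲ]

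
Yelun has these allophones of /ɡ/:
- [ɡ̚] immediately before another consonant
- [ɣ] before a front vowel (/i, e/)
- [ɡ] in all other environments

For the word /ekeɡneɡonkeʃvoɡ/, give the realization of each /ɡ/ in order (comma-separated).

Occurrence 1 (position 4): immediately before another consonant → [ɡ̚].
Occurrence 2 (position 7): no conditioning environment matches → elsewhere allophone [ɡ].
Occurrence 3 (position 15): no conditioning environment matches → elsewhere allophone [ɡ].

[ɡ̚], [ɡ], [ɡ]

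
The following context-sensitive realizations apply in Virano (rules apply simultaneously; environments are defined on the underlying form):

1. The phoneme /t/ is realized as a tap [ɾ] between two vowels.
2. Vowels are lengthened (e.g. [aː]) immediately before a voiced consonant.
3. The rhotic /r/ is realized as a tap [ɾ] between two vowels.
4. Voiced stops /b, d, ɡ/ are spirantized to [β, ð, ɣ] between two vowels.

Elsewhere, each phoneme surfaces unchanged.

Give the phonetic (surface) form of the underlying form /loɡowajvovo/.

/l/ (word-initial): no rule targets it → [l].
Rule 2 applies to /o/ (between /l/ and /ɡ/: before a voiced consonant) → [oː].
/ɡ/ (between /o/ and /o/) occurs between two vowels → [ɣ] by rule 4.
/o/ (between /ɡ/ and /w/): before a voiced consonant, so rule 2 applies → [oː].
/w/ — not in any rule's target class → [w].
/a/ meets the environment for rule 2 (before a voiced consonant) → [aː].
/j/ (between /a/ and /v/): no rule targets it → [j].
/v/ (between /j/ and /o/): no rule targets it → [v].
/o/ (between /v/ and /v/): before a voiced consonant, so rule 2 applies → [oː].
/v/ — not in any rule's target class → [v].
/o/ (word-final) fails the environment for rule 2, so it stays [o].

[loːɣoːwaːjvoːvo]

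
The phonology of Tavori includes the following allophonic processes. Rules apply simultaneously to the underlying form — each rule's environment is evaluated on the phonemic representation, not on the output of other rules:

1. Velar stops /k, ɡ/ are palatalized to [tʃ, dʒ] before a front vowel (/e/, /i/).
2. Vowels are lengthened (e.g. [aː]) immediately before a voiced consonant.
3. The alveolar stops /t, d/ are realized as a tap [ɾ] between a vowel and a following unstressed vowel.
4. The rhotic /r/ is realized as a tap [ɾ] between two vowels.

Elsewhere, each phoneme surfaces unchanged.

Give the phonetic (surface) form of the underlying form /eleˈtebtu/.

[eːleˈteːbtu]

Rule 2 applies to /e/ (word-initial: before a voiced consonant) → [eː].
/l/ stays [l].
/e/ (between /l/ and /t/) fails the environment for rule 2, so it stays [e].
/t/ (between /e/ and /e/): rule 3 targets it, but not between a vowel and a following unstressed vowel → unchanged [t].
Rule 2 applies to /e/ (between /t/ and /b/: before a voiced consonant) → [eː].
/b/ (between /e/ and /t/) is unaffected → [b].
/t/ — between /b/ and /u/; rule 3 does not apply here → [t].
/u/ — word-final; rule 2 does not apply here → [u].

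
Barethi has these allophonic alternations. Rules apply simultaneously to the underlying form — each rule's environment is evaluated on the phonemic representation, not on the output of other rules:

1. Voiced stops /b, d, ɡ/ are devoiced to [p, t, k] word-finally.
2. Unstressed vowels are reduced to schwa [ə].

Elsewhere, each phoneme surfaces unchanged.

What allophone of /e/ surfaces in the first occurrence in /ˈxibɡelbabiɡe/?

/e/ meets the environment for rule 2 (in an unstressed syllable) → [ə].

[ə]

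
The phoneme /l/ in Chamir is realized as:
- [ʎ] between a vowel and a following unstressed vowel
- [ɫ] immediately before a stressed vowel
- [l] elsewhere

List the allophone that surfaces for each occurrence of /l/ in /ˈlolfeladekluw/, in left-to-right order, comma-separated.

[ɫ], [l], [ʎ], [l]

Occurrence 1 (position 1): immediately before a stressed vowel → [ɫ].
Occurrence 2 (position 3): no conditioning environment matches → elsewhere allophone [l].
Occurrence 3 (position 6): between a vowel and a following unstressed vowel → [ʎ].
Occurrence 4 (position 11): no conditioning environment matches → elsewhere allophone [l].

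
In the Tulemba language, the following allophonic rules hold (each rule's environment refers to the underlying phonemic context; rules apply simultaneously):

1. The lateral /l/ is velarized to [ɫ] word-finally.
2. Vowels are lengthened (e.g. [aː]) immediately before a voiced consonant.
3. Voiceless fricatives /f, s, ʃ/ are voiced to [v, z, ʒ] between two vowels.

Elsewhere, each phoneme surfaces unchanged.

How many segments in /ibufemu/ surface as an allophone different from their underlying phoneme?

Segments that undergo a rule: /i/ → [iː] (rule 2); /f/ → [v] (rule 3); /e/ → [eː] (rule 2).
All other segments surface unchanged.

3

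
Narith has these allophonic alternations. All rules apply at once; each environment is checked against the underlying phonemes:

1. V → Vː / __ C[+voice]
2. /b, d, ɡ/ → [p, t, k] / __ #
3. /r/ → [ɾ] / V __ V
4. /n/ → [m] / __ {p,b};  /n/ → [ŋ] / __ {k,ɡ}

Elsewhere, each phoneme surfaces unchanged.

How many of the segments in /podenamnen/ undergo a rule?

Segments that undergo a rule: /o/ → [oː] (rule 1); /e/ → [eː] (rule 1); /a/ → [aː] (rule 1); /e/ → [eː] (rule 1).
All other segments surface unchanged.

4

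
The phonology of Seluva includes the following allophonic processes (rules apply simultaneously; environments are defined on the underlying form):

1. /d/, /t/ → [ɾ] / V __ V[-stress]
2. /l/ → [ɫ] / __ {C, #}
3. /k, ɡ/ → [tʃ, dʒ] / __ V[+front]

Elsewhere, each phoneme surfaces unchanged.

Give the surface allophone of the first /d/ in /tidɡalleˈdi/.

/d/ (between /i/ and /ɡ/) is in the target of rule 1 but the environment (between a vowel and a following unstressed vowel) is not met → [d].

[d]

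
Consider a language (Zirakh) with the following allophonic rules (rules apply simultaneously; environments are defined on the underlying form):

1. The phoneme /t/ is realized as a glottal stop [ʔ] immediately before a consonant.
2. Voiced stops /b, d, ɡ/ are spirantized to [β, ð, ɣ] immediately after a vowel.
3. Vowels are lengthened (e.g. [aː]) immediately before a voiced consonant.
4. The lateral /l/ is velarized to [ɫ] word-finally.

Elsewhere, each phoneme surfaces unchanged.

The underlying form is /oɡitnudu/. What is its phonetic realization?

/o/ meets the environment for rule 3 (before a voiced consonant) → [oː].
/ɡ/ (between /o/ and /i/) occurs immediately after a vowel → [ɣ] by rule 2.
/i/ (between /ɡ/ and /t/) is in the target of rule 3 but the environment (before a voiced consonant) is not met → [i].
/t/ (between /i/ and /n/): immediately before a consonant, so rule 1 applies → [ʔ].
/n/ (between /t/ and /u/): no rule targets it → [n].
Rule 3 applies to /u/ (between /n/ and /d/: before a voiced consonant) → [uː].
/d/ (between /u/ and /u/): immediately after a vowel, so rule 2 applies → [ð].
/u/ — word-final; rule 3 does not apply here → [u].

[oːɣiʔnuːðu]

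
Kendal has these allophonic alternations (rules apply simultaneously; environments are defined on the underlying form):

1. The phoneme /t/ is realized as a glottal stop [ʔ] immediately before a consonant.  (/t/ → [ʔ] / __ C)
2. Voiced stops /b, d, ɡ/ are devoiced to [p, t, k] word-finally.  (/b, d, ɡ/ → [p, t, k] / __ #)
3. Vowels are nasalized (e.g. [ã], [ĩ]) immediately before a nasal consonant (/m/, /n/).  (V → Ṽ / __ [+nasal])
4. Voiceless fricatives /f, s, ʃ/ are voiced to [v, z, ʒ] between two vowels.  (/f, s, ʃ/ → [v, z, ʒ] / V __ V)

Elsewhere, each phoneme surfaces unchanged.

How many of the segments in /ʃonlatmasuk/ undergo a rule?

3

Segments that undergo a rule: /o/ → [õ] (rule 3); /t/ → [ʔ] (rule 1); /s/ → [z] (rule 4).
All other segments surface unchanged.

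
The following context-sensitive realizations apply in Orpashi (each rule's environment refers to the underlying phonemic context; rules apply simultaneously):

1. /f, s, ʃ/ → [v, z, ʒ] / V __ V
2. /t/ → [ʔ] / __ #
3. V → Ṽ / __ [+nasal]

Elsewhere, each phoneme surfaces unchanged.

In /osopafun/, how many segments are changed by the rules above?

Segments that undergo a rule: /s/ → [z] (rule 1); /f/ → [v] (rule 1); /u/ → [ũ] (rule 3).
All other segments surface unchanged.

3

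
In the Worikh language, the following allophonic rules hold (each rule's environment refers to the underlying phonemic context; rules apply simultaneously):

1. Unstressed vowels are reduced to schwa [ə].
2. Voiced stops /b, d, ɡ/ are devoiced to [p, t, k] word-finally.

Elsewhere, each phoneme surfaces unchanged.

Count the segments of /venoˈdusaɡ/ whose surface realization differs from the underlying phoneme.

Segments that undergo a rule: /e/ → [ə] (rule 1); /o/ → [ə] (rule 1); /a/ → [ə] (rule 1); /ɡ/ → [k] (rule 2).
All other segments surface unchanged.

4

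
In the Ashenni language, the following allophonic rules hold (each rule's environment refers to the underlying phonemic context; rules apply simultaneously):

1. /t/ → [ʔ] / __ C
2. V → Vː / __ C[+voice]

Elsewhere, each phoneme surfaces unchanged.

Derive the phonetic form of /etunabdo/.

[etuːnaːbdo]

/e/ — word-initial; rule 2 does not apply here → [e].
/t/ — between /e/ and /u/; rule 1 does not apply here → [t].
/u/ — between /t/ and /n/, before a voiced consonant — surfaces as [uː] (rule 2).
/n/ — not in any rule's target class → [n].
/a/ meets the environment for rule 2 (before a voiced consonant) → [aː].
/b/ — not in any rule's target class → [b].
/d/ (between /b/ and /o/) is unaffected → [d].
/o/ (word-final) is in the target of rule 2 but the environment (before a voiced consonant) is not met → [o].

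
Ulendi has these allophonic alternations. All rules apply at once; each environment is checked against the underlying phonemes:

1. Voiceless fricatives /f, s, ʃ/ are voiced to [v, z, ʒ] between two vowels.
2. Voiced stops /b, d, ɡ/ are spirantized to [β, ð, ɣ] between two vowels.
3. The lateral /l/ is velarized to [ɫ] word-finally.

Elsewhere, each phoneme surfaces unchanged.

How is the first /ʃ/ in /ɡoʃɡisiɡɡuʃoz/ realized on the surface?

/ʃ/ (between /o/ and /ɡ/) fails the environment for rule 1, so it stays [ʃ].

[ʃ]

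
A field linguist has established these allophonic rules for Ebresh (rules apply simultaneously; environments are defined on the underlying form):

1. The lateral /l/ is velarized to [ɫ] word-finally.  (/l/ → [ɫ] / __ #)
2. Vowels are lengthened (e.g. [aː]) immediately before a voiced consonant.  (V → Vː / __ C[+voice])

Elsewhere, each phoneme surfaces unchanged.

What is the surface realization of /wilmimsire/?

[wiːlmiːmsiːre]

/w/ (word-initial): no rule targets it → [w].
/i/ (between /w/ and /l/): before a voiced consonant, so rule 2 applies → [iː].
/l/ (between /i/ and /m/): rule 1 targets it, but not word-finally → unchanged [l].
/m/ stays [m].
/i/ (between /m/ and /m/): before a voiced consonant, so rule 2 applies → [iː].
/m/ — not in any rule's target class → [m].
/s/ stays [s].
/i/ (between /s/ and /r/): before a voiced consonant, so rule 2 applies → [iː].
/r/ (between /i/ and /e/) is unaffected → [r].
/e/ (word-final) fails the environment for rule 2, so it stays [e].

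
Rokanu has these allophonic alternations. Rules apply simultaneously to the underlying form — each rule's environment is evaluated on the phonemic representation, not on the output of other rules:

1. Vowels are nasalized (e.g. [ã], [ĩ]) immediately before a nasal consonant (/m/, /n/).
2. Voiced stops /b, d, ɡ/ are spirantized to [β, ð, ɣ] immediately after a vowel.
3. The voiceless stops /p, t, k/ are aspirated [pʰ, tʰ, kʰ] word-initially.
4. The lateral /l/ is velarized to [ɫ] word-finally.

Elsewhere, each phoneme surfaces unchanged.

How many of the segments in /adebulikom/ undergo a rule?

Segments that undergo a rule: /d/ → [ð] (rule 2); /b/ → [β] (rule 2); /o/ → [õ] (rule 1).
All other segments surface unchanged.

3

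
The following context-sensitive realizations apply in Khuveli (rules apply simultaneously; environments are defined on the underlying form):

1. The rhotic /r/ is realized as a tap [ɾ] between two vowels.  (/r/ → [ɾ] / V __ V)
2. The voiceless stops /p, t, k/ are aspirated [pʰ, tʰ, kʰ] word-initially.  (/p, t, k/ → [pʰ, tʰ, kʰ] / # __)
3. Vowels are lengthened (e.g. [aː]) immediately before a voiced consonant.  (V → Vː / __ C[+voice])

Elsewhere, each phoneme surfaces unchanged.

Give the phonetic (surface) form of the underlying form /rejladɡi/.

[reːjlaːdɡi]

/r/ — word-initial; rule 1 does not apply here → [r].
/e/ (between /r/ and /j/): before a voiced consonant, so rule 3 applies → [eː].
/j/ (between /e/ and /l/): no rule targets it → [j].
/l/ — not in any rule's target class → [l].
/a/ (between /l/ and /d/) occurs before a voiced consonant → [aː] by rule 3.
/d/ (between /a/ and /ɡ/) is unaffected → [d].
/ɡ/ (between /d/ and /i/) is unaffected → [ɡ].
/i/ (word-final): rule 3 targets it, but not before a voiced consonant → unchanged [i].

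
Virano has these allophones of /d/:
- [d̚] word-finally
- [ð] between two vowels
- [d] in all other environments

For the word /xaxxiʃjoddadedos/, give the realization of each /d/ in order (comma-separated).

[d], [d], [ð], [ð]

Occurrence 1 (position 9): no conditioning environment matches → elsewhere allophone [d].
Occurrence 2 (position 10): no conditioning environment matches → elsewhere allophone [d].
Occurrence 3 (position 12): between two vowels → [ð].
Occurrence 4 (position 14): between two vowels → [ð].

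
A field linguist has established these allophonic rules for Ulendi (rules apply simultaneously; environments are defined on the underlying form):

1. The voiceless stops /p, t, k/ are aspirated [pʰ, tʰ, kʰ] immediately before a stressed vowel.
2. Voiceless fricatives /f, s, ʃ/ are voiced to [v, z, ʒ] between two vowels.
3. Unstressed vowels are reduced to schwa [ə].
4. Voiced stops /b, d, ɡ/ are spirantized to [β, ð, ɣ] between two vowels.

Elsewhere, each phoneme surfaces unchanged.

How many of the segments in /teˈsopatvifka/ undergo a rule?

Segments that undergo a rule: /e/ → [ə] (rule 3); /s/ → [z] (rule 2); /a/ → [ə] (rule 3); /i/ → [ə] (rule 3); /a/ → [ə] (rule 3).
All other segments surface unchanged.

5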